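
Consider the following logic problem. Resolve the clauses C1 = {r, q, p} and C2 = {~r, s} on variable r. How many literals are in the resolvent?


Remove r from C1 and ~r from C2.
C1 remainder: {q, p}
C2 remainder: {s}
Union (resolvent): {p, q, s}
Resolvent has 3 literal(s).

3


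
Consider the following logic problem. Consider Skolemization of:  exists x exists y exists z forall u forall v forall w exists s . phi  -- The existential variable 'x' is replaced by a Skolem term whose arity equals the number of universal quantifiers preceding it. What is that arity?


Quantifier prefix: exists x exists y exists z forall u forall v forall w exists s
'x' is existentially quantified at position 1.
No universal quantifiers precede it.
Skolem function arity = 0 (a Skolem constant)

0


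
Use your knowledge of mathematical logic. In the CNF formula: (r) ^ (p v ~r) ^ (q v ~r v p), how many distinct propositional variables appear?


Identify each variable that appears in the formula.
Variables found: p, q, r
Count = 3

3


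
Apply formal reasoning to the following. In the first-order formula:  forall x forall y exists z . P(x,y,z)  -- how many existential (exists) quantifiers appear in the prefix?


Quantifier prefix: forall x forall y exists z
Mark each quantifier type:
  U U E
Universal count = 2, Existential count = 1
Asked for existential (exists) quantifiers: 1

1


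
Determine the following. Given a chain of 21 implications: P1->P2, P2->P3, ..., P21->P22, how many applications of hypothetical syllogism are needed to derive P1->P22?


With 21 implications in a chain connecting 22 propositions:
P1->P2, P2->P3, ..., P21->P22
Steps needed = (number of implications) - 1 = 21 - 1 = 20

20


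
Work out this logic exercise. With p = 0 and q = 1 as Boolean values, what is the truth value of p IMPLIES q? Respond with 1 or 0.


p = 0, q = 1
Operation: p IMPLIES q
Evaluate: 0 IMPLIES 1 = 1

1


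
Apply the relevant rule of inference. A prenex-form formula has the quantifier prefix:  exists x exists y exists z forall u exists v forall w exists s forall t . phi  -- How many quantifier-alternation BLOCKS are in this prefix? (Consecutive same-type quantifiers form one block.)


Quantifier-type sequence: E E E A E A E A  (A=forall, E=exists)
Group into maximal same-type runs:
  Ex3 | Ax1 | Ex1 | Ax1 | Ex1 | Ax1
Number of blocks = 6

6


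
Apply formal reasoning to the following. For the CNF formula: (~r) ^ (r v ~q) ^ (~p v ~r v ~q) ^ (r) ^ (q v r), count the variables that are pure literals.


Check each variable for pure literal status:
p: pure negative
q: mixed (not pure)
r: mixed (not pure)
Pure literal count = 1

1


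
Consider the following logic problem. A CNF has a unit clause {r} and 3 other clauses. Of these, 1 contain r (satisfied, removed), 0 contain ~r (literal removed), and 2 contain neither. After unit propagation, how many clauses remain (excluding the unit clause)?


Satisfied (removed): 1
Shortened (remain): 0
Unchanged (remain): 2
Remaining = 0 + 2 = 2

2


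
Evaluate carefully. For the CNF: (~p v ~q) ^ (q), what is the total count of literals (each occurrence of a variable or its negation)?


Counting literals in each clause:
Clause 1: 2 literal(s)
Clause 2: 1 literal(s)
Total = 3

3


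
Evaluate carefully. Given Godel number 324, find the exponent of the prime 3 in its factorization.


Factorize 324 by dividing by 3 repeatedly.
Division steps: 3 divides 324 exactly 4 time(s).
Exponent of 3 = 4

4


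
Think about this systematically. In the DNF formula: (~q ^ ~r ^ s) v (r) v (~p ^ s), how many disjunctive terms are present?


A DNF formula is a disjunction of terms (conjunctions).
Terms are separated by v.
Counting the disjuncts: 3 terms.

3


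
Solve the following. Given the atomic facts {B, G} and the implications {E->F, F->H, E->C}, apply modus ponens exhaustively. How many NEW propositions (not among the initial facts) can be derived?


Initial facts: {B, G}
Apply modus ponens to closure:
  (no implication fires)
Final known: {B, G}
New propositions: {(none)}
Count = 0

0


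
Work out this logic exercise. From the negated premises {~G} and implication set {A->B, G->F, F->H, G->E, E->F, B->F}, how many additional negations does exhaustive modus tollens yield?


Initial negated facts: {~G}
Apply modus tollens to closure:
  (no implication fires)
Final negated: {~G}
New negations: {(none)}
Count = 0

0


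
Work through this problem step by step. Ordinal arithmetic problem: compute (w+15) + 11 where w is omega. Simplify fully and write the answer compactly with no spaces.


Compute (w+15) + 11.
Ordinal + is associative but NOT commutative; for finite n>0, n + w = w but w + n stays w+n.
By associativity: (w+15) + 11 = w + (15+11) = w+26.
Result = w+26

w+26


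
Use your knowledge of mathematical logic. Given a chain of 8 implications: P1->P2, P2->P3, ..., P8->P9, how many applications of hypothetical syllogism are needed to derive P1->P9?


With 8 implications in a chain connecting 9 propositions:
P1->P2, P2->P3, ..., P8->P9
Steps needed = (number of implications) - 1 = 8 - 1 = 7

7


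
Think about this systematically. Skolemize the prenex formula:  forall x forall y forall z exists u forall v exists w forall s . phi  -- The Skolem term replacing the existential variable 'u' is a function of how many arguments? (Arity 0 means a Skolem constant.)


Quantifier prefix: forall x forall y forall z exists u forall v exists w forall s
'u' is existentially quantified at position 4.
Universal variables preceding it: x, y, z
Skolem function arity = 3

3


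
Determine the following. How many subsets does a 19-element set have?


The power set of a set with n elements has 2^n elements.
|P(S)| = 2^19 = 524288

524288


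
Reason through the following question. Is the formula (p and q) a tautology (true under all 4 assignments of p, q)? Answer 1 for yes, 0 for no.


Check all 4 assignments:
p=0, q=0: 0
p=0, q=1: 0
p=1, q=0: 0
p=1, q=1: 1
Satisfying count = 1/4.
Tautology iff count = 4: no.

0


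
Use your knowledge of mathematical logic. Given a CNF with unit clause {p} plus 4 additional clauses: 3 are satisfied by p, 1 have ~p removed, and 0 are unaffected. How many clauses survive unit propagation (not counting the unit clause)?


Satisfied (removed): 3
Shortened (remain): 1
Unchanged (remain): 0
Remaining = 1 + 0 = 1

1


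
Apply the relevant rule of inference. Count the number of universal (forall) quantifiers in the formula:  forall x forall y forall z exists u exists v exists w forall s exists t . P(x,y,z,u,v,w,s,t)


Quantifier prefix: forall x forall y forall z exists u exists v exists w forall s exists t
Mark each quantifier type:
  U U U E E E U E
Universal count = 4, Existential count = 4
Asked for universal (forall) quantifiers: 4

4


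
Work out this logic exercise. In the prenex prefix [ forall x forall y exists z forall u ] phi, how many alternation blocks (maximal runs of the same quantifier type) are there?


Quantifier-type sequence: A A E A  (A=forall, E=exists)
Group into maximal same-type runs:
  Ax2 | Ex1 | Ax1
Number of blocks = 3

3


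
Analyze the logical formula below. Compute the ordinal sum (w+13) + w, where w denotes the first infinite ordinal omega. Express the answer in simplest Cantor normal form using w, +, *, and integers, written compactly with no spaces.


Compute (w+13) + w.
Ordinal + is associative but NOT commutative; for finite n>0, n + w = w but w + n stays w+n.
(w+13) + w = w + (13+w) = w + w = w*2 (the finite tail 13 is absorbed by the right w).
Result = w*2

w*2


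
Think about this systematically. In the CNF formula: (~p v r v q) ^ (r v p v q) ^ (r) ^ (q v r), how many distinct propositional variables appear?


Identify each variable that appears in the formula.
Variables found: p, q, r
Count = 3

3


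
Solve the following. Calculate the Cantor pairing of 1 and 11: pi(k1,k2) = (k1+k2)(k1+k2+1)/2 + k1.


k1 + k2 = 12
(k1+k2)(k1+k2+1)/2 = 12 * 13 / 2 = 78
pi = 78 + 1 = 79

79


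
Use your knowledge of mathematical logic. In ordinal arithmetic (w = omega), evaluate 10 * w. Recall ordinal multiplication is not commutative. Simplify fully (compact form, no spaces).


Compute 10 * w.
Ordinal * is associative and left-distributive over +, but NOT commutative; for finite n>1, n*w = w but w*n stays w*n.
For finite n>0, n * w = sup{n*k : k<w} = w. So 10 * w = w.
Result = w

w


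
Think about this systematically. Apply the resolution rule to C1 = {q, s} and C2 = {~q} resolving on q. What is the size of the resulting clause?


Remove q from C1 and ~q from C2.
C1 remainder: {s}
C2 remainder: {}
Union (resolvent): {s}
Resolvent has 1 literal(s).

1


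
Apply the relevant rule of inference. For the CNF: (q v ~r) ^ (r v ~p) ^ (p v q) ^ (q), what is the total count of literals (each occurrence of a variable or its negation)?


Counting literals in each clause:
Clause 1: 2 literal(s)
Clause 2: 2 literal(s)
Clause 3: 2 literal(s)
Clause 4: 1 literal(s)
Total = 7

7


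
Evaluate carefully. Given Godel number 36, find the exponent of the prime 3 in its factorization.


Factorize 36 by dividing by 3 repeatedly.
Division steps: 3 divides 36 exactly 2 time(s).
Exponent of 3 = 2

2


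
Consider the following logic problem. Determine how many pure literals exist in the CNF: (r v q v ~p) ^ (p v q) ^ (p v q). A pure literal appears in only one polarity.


Check each variable for pure literal status:
p: mixed (not pure)
q: pure positive
r: pure positive
Pure literal count = 2

2


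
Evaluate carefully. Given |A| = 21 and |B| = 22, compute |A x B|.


The Cartesian product A x B contains all ordered pairs (a, b).
|A x B| = |A| * |B| = 21 * 22 = 462

462


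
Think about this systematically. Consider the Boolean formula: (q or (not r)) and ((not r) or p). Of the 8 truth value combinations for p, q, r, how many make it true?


Evaluate all 8 assignments for p, q, r:
p=0, q=0, r=0: 1
p=0, q=0, r=1: 0
p=0, q=1, r=0: 1
p=0, q=1, r=1: 0
p=1, q=0, r=0: 1
p=1, q=0, r=1: 0
p=1, q=1, r=0: 1
p=1, q=1, r=1: 1
Satisfying count = 5

5


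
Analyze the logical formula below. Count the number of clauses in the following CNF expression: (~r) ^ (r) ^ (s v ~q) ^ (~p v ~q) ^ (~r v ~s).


A CNF formula is a conjunction of clauses.
Clauses are separated by ^.
Counting the conjuncts: 5 clauses.

5


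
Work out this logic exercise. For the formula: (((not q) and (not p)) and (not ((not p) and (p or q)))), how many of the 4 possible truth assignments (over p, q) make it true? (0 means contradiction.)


Check all 4 assignments:
p=0, q=0: 1
p=0, q=1: 0
p=1, q=0: 0
p=1, q=1: 0
Count of True = 1

1


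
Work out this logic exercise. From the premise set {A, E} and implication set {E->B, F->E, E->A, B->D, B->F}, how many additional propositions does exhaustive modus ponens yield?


Initial facts: {A, E}
Apply modus ponens to closure:
  E and E->B  =>  B
  B and B->D  =>  D
  B and B->F  =>  F
Final known: {A, B, D, E, F}
New propositions: {B, D, F}
Count = 3

3


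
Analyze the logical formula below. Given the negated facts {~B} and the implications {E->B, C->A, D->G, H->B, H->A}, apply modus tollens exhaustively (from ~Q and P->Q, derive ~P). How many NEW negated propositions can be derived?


Initial negated facts: {~B}
Apply modus tollens to closure:
  ~B and E->B  =>  ~E
  ~B and H->B  =>  ~H
Final negated: {~B, ~E, ~H}
New negations: {~E, ~H}
Count = 2

2


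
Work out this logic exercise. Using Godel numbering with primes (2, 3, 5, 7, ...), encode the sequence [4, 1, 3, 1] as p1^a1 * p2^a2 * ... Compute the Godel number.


Encode each element as an exponent of the corresponding prime:
  2^4 = 16
  3^1 = 3
  5^3 = 125
  7^1 = 7
Product = 16 * 3 * 125 * 7 = 42000

42000


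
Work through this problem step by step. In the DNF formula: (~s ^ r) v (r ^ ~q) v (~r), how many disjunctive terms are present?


A DNF formula is a disjunction of terms (conjunctions).
Terms are separated by v.
Counting the disjuncts: 3 terms.

3


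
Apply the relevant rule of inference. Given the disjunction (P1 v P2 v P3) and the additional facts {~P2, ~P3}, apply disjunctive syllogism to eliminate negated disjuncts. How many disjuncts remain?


Original disjuncts (3): P1, P2, P3
Negated (eliminate): ~P2, ~P3
Remaining disjuncts: P1
Count = 3 - 2 = 1

1


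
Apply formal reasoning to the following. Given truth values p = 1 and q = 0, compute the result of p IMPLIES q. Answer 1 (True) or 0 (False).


p = 1, q = 0
Operation: p IMPLIES q
Evaluate: 1 IMPLIES 0 = 0

0


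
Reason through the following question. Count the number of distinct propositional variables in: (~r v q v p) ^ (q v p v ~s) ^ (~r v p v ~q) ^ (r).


Identify each variable that appears in the formula.
Variables found: p, q, r, s
Count = 4

4


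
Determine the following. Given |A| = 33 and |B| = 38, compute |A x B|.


The Cartesian product A x B contains all ordered pairs (a, b).
|A x B| = |A| * |B| = 33 * 38 = 1254

1254


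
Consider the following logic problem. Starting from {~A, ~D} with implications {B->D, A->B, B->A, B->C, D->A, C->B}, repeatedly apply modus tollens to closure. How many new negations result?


Initial negated facts: {~A, ~D}
Apply modus tollens to closure:
  ~D and B->D  =>  ~B
  ~B and C->B  =>  ~C
Final negated: {~A, ~B, ~C, ~D}
New negations: {~B, ~C}
Count = 2

2


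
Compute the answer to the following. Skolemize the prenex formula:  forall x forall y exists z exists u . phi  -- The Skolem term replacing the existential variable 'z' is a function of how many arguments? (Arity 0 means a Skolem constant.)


Quantifier prefix: forall x forall y exists z exists u
'z' is existentially quantified at position 3.
Universal variables preceding it: x, y
Skolem function arity = 2

2


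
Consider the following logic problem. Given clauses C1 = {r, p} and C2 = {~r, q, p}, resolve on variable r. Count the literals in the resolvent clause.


Remove r from C1 and ~r from C2.
C1 remainder: {p}
C2 remainder: {q, p}
Union (resolvent): {p, q}
Resolvent has 2 literal(s).

2


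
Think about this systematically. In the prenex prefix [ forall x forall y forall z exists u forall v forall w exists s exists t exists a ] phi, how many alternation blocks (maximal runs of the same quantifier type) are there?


Quantifier-type sequence: A A A E A A E E E  (A=forall, E=exists)
Group into maximal same-type runs:
  Ax3 | Ex1 | Ax2 | Ex3
Number of blocks = 4

4


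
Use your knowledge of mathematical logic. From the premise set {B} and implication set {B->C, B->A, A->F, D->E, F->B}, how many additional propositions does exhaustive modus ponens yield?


Initial facts: {B}
Apply modus ponens to closure:
  B and B->C  =>  C
  B and B->A  =>  A
  A and A->F  =>  F
Final known: {A, B, C, F}
New propositions: {A, C, F}
Count = 3

3


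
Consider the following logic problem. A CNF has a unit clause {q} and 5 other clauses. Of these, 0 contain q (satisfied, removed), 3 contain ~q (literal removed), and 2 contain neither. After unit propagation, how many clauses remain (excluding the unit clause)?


Satisfied (removed): 0
Shortened (remain): 3
Unchanged (remain): 2
Remaining = 3 + 2 = 5

5


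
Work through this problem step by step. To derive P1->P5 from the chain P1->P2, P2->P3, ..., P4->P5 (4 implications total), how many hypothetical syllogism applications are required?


With 4 implications in a chain connecting 5 propositions:
P1->P2, P2->P3, ..., P4->P5
Steps needed = (number of implications) - 1 = 4 - 1 = 3

3


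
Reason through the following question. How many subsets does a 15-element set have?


The power set of a set with n elements has 2^n elements.
|P(S)| = 2^15 = 32768

32768


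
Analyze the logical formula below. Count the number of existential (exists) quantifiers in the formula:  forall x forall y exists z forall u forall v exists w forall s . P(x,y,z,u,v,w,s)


Quantifier prefix: forall x forall y exists z forall u forall v exists w forall s
Mark each quantifier type:
  U U E U U E U
Universal count = 5, Existential count = 2
Asked for existential (exists) quantifiers: 2

2


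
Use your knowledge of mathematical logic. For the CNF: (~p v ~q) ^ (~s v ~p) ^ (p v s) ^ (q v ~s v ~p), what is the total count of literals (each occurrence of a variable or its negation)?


Counting literals in each clause:
Clause 1: 2 literal(s)
Clause 2: 2 literal(s)
Clause 3: 2 literal(s)
Clause 4: 3 literal(s)
Total = 9

9


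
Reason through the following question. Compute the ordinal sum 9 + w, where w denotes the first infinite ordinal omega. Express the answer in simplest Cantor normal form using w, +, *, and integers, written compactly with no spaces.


Compute 9 + w.
Ordinal + is associative but NOT commutative; for finite n>0, n + w = w but w + n stays w+n.
Any finite left addend is absorbed by w on the right: 9 + w = w.
Result = w

w


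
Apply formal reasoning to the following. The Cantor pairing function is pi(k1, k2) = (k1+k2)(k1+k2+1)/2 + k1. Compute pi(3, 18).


k1 + k2 = 21
(k1+k2)(k1+k2+1)/2 = 21 * 22 / 2 = 231
pi = 231 + 3 = 234

234


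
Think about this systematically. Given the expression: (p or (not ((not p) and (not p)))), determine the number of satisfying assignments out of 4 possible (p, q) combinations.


Check all 4 assignments:
p=0, q=0: 0
p=0, q=1: 0
p=1, q=0: 1
p=1, q=1: 1
Count of True = 2

2


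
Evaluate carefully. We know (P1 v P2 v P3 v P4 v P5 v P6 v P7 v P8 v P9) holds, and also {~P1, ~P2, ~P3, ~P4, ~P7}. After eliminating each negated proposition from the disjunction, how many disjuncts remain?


Original disjuncts (9): P1, P2, P3, P4, P5, P6, P7, P8, P9
Negated (eliminate): ~P1, ~P2, ~P3, ~P4, ~P7
Remaining disjuncts: P5, P6, P8, P9
Count = 9 - 5 = 4

4


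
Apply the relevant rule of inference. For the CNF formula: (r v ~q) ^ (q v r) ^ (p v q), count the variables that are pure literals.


Check each variable for pure literal status:
p: pure positive
q: mixed (not pure)
r: pure positive
Pure literal count = 2

2


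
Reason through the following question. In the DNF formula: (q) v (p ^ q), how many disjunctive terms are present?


A DNF formula is a disjunction of terms (conjunctions).
Terms are separated by v.
Counting the disjuncts: 2 terms.

2


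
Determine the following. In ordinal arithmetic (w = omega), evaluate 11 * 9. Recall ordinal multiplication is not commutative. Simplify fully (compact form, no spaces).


Compute 11 * 9.
Ordinal * is associative and left-distributive over +, but NOT commutative; for finite n>1, n*w = w but w*n stays w*n.
Both finite; ordinal * agrees with natural *: 11 * 9 = 99.
Result = 99

99


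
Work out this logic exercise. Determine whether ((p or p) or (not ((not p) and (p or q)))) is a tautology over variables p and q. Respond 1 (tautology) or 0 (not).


Check all 4 assignments:
p=0, q=0: 1
p=0, q=1: 0
p=1, q=0: 1
p=1, q=1: 1
Satisfying count = 3/4.
Tautology iff count = 4: no.

0


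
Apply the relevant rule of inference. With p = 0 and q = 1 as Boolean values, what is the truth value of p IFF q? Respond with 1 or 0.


p = 0, q = 1
Operation: p IFF q
Evaluate: 0 IFF 1 = 0

0


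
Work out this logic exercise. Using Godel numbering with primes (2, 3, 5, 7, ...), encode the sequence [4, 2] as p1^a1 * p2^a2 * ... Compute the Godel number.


Encode each element as an exponent of the corresponding prime:
  2^4 = 16
  3^2 = 9
Product = 16 * 9 = 144

144


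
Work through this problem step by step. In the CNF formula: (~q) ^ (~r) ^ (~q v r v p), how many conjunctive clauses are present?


A CNF formula is a conjunction of clauses.
Clauses are separated by ^.
Counting the conjuncts: 3 clauses.

3


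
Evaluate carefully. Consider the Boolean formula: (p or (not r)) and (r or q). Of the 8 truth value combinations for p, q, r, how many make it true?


Evaluate all 8 assignments for p, q, r:
p=0, q=0, r=0: 0
p=0, q=0, r=1: 0
p=0, q=1, r=0: 1
p=0, q=1, r=1: 0
p=1, q=0, r=0: 0
p=1, q=0, r=1: 1
p=1, q=1, r=0: 1
p=1, q=1, r=1: 1
Satisfying count = 4

4


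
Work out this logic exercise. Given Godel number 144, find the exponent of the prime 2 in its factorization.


Factorize 144 by dividing by 2 repeatedly.
Division steps: 2 divides 144 exactly 4 time(s).
Exponent of 2 = 4

4


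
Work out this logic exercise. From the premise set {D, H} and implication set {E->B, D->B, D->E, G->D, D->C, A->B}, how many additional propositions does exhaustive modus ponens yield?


Initial facts: {D, H}
Apply modus ponens to closure:
  D and D->B  =>  B
  D and D->E  =>  E
  D and D->C  =>  C
Final known: {B, C, D, E, H}
New propositions: {B, C, E}
Count = 3

3


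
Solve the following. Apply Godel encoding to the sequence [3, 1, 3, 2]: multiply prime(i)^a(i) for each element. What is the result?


Encode each element as an exponent of the corresponding prime:
  2^3 = 8
  3^1 = 3
  5^3 = 125
  7^2 = 49
Product = 8 * 3 * 125 * 49 = 147000

147000


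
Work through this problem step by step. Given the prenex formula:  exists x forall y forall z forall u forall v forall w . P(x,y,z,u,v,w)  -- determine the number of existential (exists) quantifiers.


Quantifier prefix: exists x forall y forall z forall u forall v forall w
Mark each quantifier type:
  E U U U U U
Universal count = 5, Existential count = 1
Asked for existential (exists) quantifiers: 1

1


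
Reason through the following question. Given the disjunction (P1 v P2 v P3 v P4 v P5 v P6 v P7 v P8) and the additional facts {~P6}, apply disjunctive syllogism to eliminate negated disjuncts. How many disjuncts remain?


Original disjuncts (8): P1, P2, P3, P4, P5, P6, P7, P8
Negated (eliminate): ~P6
Remaining disjuncts: P1, P2, P3, P4, P5, P7, P8
Count = 8 - 1 = 7

7


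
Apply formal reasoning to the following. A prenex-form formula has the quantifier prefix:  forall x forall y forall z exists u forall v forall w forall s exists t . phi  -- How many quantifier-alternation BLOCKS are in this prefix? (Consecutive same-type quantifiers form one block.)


Quantifier-type sequence: A A A E A A A E  (A=forall, E=exists)
Group into maximal same-type runs:
  Ax3 | Ex1 | Ax3 | Ex1
Number of blocks = 4

4


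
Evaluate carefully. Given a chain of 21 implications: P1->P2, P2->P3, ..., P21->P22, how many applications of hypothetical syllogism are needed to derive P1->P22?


With 21 implications in a chain connecting 22 propositions:
P1->P2, P2->P3, ..., P21->P22
Steps needed = (number of implications) - 1 = 21 - 1 = 20

20


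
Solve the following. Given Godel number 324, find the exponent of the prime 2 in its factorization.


Factorize 324 by dividing by 2 repeatedly.
Division steps: 2 divides 324 exactly 2 time(s).
Exponent of 2 = 2

2


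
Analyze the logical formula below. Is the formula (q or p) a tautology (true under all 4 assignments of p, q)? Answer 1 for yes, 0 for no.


Check all 4 assignments:
p=0, q=0: 0
p=0, q=1: 1
p=1, q=0: 1
p=1, q=1: 1
Satisfying count = 3/4.
Tautology iff count = 4: no.

0


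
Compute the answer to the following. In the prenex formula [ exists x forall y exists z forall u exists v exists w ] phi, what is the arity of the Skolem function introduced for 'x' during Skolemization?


Quantifier prefix: exists x forall y exists z forall u exists v exists w
'x' is existentially quantified at position 1.
No universal quantifiers precede it.
Skolem function arity = 0 (a Skolem constant)

0


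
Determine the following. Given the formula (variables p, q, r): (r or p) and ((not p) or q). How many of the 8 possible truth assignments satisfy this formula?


Evaluate all 8 assignments for p, q, r:
p=0, q=0, r=0: 0
p=0, q=0, r=1: 1
p=0, q=1, r=0: 0
p=0, q=1, r=1: 1
p=1, q=0, r=0: 0
p=1, q=0, r=1: 0
p=1, q=1, r=0: 1
p=1, q=1, r=1: 1
Satisfying count = 4

4


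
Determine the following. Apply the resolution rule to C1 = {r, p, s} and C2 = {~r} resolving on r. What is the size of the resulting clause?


Remove r from C1 and ~r from C2.
C1 remainder: {p, s}
C2 remainder: {}
Union (resolvent): {p, s}
Resolvent has 2 literal(s).

2


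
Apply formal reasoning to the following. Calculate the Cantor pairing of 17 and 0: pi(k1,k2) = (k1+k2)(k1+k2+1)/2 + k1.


k1 + k2 = 17
(k1+k2)(k1+k2+1)/2 = 17 * 18 / 2 = 153
pi = 153 + 17 = 170

170


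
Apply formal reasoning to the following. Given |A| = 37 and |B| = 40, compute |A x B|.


The Cartesian product A x B contains all ordered pairs (a, b).
|A x B| = |A| * |B| = 37 * 40 = 1480

1480


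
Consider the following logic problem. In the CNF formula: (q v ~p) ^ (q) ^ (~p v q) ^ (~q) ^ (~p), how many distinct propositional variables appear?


Identify each variable that appears in the formula.
Variables found: p, q
Count = 2

2


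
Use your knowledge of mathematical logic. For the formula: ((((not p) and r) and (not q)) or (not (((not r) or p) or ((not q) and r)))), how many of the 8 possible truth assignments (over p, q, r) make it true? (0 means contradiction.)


Check all 8 assignments:
p=0, q=0, r=0: 0
p=0, q=0, r=1: 1
p=0, q=1, r=0: 0
p=0, q=1, r=1: 1
p=1, q=0, r=0: 0
p=1, q=0, r=1: 0
p=1, q=1, r=0: 0
p=1, q=1, r=1: 0
Count of True = 2

2


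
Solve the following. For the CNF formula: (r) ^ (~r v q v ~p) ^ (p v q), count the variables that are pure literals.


Check each variable for pure literal status:
p: mixed (not pure)
q: pure positive
r: mixed (not pure)
Pure literal count = 1

1


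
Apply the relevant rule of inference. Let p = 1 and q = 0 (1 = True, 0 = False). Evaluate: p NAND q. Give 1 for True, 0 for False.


p = 1, q = 0
Operation: p NAND q
Evaluate: 1 NAND 0 = 1

1


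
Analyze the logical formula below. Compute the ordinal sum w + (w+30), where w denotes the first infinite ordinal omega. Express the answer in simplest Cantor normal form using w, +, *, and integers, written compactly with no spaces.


Compute w + (w+30).
Ordinal + is associative but NOT commutative; for finite n>0, n + w = w but w + n stays w+n.
w + (w+30) = (w+w) + 30 = w*2+30.
Result = w*2+30

w*2+30


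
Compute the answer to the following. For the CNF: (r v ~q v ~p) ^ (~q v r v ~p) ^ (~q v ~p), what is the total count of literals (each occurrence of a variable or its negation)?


Counting literals in each clause:
Clause 1: 3 literal(s)
Clause 2: 3 literal(s)
Clause 3: 2 literal(s)
Total = 8

8


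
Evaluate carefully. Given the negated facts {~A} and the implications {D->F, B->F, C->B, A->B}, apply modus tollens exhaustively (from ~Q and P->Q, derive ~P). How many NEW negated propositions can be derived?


Initial negated facts: {~A}
Apply modus tollens to closure:
  (no implication fires)
Final negated: {~A}
New negations: {(none)}
Count = 0

0


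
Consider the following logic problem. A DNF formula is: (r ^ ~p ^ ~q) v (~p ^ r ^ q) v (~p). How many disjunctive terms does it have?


A DNF formula is a disjunction of terms (conjunctions).
Terms are separated by v.
Counting the disjuncts: 3 terms.

3


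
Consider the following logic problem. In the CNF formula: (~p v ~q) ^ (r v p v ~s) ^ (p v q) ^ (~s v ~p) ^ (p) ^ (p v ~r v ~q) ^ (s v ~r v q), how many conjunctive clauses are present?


A CNF formula is a conjunction of clauses.
Clauses are separated by ^.
Counting the conjuncts: 7 clauses.

7


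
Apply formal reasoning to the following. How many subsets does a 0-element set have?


The power set of a set with n elements has 2^n elements.
|P(S)| = 2^0 = 1

1


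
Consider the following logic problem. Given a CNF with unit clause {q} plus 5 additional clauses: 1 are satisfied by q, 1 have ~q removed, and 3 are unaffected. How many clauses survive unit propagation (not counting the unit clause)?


Satisfied (removed): 1
Shortened (remain): 1
Unchanged (remain): 3
Remaining = 1 + 3 = 4

4


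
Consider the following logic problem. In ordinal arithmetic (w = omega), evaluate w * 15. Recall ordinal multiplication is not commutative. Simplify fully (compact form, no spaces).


Compute w * 15.
Ordinal * is associative and left-distributive over +, but NOT commutative; for finite n>1, n*w = w but w*n stays w*n.
w * 15 means 15 copies of w concatenated: w*15.
Result = w*15

w*15


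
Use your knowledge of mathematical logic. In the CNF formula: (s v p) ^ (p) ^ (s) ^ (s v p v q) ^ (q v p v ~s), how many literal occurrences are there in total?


Counting literals in each clause:
Clause 1: 2 literal(s)
Clause 2: 1 literal(s)
Clause 3: 1 literal(s)
Clause 4: 3 literal(s)
Clause 5: 3 literal(s)
Total = 10

10


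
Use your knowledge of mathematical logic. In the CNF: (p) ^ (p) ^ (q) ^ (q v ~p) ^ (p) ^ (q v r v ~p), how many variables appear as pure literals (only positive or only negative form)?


Check each variable for pure literal status:
p: mixed (not pure)
q: pure positive
r: pure positive
Pure literal count = 2

2


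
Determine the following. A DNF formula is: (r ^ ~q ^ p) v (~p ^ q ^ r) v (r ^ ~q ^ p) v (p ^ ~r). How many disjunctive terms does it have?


A DNF formula is a disjunction of terms (conjunctions).
Terms are separated by v.
Counting the disjuncts: 4 terms.

4


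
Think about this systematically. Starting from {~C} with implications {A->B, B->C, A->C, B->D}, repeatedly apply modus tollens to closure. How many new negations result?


Initial negated facts: {~C}
Apply modus tollens to closure:
  ~C and B->C  =>  ~B
  ~C and A->C  =>  ~A
Final negated: {~A, ~B, ~C}
New negations: {~A, ~B}
Count = 2

2


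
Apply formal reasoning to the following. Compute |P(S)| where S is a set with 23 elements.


The power set of a set with n elements has 2^n elements.
|P(S)| = 2^23 = 8388608

8388608


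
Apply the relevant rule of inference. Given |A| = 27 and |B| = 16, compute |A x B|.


The Cartesian product A x B contains all ordered pairs (a, b).
|A x B| = |A| * |B| = 27 * 16 = 432

432


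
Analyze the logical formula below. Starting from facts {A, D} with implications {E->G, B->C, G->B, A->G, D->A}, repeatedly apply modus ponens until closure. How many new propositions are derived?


Initial facts: {A, D}
Apply modus ponens to closure:
  A and A->G  =>  G
  G and G->B  =>  B
  B and B->C  =>  C
Final known: {A, B, C, D, G}
New propositions: {B, C, G}
Count = 3

3


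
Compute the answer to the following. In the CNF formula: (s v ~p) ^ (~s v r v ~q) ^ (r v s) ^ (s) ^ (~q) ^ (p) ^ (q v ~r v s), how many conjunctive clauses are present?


A CNF formula is a conjunction of clauses.
Clauses are separated by ^.
Counting the conjuncts: 7 clauses.

7


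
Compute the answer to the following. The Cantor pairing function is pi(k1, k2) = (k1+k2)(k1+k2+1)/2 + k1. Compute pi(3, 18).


k1 + k2 = 21
(k1+k2)(k1+k2+1)/2 = 21 * 22 / 2 = 231
pi = 231 + 3 = 234

234


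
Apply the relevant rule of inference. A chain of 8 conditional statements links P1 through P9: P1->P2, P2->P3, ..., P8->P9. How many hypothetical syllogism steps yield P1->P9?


With 8 implications in a chain connecting 9 propositions:
P1->P2, P2->P3, ..., P8->P9
Steps needed = (number of implications) - 1 = 8 - 1 = 7

7


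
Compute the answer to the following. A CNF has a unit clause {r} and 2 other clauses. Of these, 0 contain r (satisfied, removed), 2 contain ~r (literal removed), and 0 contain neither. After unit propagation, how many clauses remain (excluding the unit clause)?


Satisfied (removed): 0
Shortened (remain): 2
Unchanged (remain): 0
Remaining = 2 + 0 = 2

2


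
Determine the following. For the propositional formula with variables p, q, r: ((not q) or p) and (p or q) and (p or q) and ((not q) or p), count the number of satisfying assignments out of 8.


Evaluate all 8 assignments for p, q, r:
p=0, q=0, r=0: 0
p=0, q=0, r=1: 0
p=0, q=1, r=0: 0
p=0, q=1, r=1: 0
p=1, q=0, r=0: 1
p=1, q=0, r=1: 1
p=1, q=1, r=0: 1
p=1, q=1, r=1: 1
Satisfying count = 4

4


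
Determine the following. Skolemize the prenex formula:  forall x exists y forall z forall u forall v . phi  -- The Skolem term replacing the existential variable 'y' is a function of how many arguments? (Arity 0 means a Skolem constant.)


Quantifier prefix: forall x exists y forall z forall u forall v
'y' is existentially quantified at position 2.
Universal variables preceding it: x
Skolem function arity = 1

1


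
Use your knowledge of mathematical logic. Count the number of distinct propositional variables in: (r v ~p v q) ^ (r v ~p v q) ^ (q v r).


Identify each variable that appears in the formula.
Variables found: p, q, r
Count = 3

3


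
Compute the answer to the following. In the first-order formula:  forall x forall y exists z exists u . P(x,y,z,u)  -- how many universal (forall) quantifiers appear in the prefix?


Quantifier prefix: forall x forall y exists z exists u
Mark each quantifier type:
  U U E E
Universal count = 2, Existential count = 2
Asked for universal (forall) quantifiers: 2

2


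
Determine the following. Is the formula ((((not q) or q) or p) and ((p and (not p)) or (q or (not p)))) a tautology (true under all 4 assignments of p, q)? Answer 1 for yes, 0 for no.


Check all 4 assignments:
p=0, q=0: 1
p=0, q=1: 1
p=1, q=0: 0
p=1, q=1: 1
Satisfying count = 3/4.
Tautology iff count = 4: no.

0


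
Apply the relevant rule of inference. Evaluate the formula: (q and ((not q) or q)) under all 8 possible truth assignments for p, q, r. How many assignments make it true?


Check all 8 assignments:
p=0, q=0, r=0: 0
p=0, q=0, r=1: 0
p=0, q=1, r=0: 1
p=0, q=1, r=1: 1
p=1, q=0, r=0: 0
p=1, q=0, r=1: 0
p=1, q=1, r=0: 1
p=1, q=1, r=1: 1
Count of True = 4

4


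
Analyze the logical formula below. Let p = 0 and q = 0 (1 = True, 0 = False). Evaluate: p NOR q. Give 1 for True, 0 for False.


p = 0, q = 0
Operation: p NOR q
Evaluate: 0 NOR 0 = 1

1


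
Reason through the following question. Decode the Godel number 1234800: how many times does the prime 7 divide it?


Factorize 1234800 by dividing by 7 repeatedly.
Division steps: 7 divides 1234800 exactly 3 time(s).
Exponent of 7 = 3

3


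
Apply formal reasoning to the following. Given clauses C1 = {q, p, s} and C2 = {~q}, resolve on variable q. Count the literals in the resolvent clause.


Remove q from C1 and ~q from C2.
C1 remainder: {p, s}
C2 remainder: {}
Union (resolvent): {p, s}
Resolvent has 2 literal(s).

2


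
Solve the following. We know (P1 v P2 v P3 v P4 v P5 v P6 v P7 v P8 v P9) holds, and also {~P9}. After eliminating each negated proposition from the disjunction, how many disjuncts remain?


Original disjuncts (9): P1, P2, P3, P4, P5, P6, P7, P8, P9
Negated (eliminate): ~P9
Remaining disjuncts: P1, P2, P3, P4, P5, P6, P7, P8
Count = 9 - 1 = 8

8


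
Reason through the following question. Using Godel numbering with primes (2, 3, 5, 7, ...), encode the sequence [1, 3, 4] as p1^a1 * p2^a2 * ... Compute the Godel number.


Encode each element as an exponent of the corresponding prime:
  2^1 = 2
  3^3 = 27
  5^4 = 625
Product = 2 * 27 * 625 = 33750

33750


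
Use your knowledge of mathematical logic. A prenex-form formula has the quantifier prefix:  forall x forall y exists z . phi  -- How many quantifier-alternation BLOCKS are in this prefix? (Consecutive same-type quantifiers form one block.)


Quantifier-type sequence: A A E  (A=forall, E=exists)
Group into maximal same-type runs:
  Ax2 | Ex1
Number of blocks = 2

2


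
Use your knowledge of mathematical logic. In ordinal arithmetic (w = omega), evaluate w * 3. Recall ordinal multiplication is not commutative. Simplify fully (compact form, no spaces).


Compute w * 3.
Ordinal * is associative and left-distributive over +, but NOT commutative; for finite n>1, n*w = w but w*n stays w*n.
w * 3 means 3 copies of w concatenated: w*3.
Result = w*3

w*3


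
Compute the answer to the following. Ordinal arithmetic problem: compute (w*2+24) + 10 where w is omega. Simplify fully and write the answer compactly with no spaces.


Compute (w*2+24) + 10.
Ordinal + is associative but NOT commutative; for finite n>0, n + w = w but w + n stays w+n.
By associativity: (w*2+24) + 10 = w*2 + (24+10) = w*2+34.
Result = w*2+34

w*2+34


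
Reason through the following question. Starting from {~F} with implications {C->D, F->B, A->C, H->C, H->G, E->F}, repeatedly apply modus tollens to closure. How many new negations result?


Initial negated facts: {~F}
Apply modus tollens to closure:
  ~F and E->F  =>  ~E
Final negated: {~E, ~F}
New negations: {~E}
Count = 1

1


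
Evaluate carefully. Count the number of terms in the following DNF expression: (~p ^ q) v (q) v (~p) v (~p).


A DNF formula is a disjunction of terms (conjunctions).
Terms are separated by v.
Counting the disjuncts: 4 terms.

4


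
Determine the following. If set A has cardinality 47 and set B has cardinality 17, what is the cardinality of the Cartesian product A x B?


The Cartesian product A x B contains all ordered pairs (a, b).
|A x B| = |A| * |B| = 47 * 17 = 799

799


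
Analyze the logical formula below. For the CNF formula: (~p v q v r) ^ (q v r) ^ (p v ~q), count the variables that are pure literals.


Check each variable for pure literal status:
p: mixed (not pure)
q: mixed (not pure)
r: pure positive
Pure literal count = 1

1


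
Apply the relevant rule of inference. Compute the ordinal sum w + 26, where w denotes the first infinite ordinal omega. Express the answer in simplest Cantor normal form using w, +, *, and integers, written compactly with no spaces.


Compute w + 26.
Ordinal + is associative but NOT commutative; for finite n>0, n + w = w but w + n stays w+n.
w + 26 is already in normal form (a successor ordinal beyond w).
Result = w+26

w+26


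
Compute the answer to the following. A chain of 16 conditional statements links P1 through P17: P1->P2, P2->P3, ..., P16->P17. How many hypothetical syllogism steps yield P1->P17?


With 16 implications in a chain connecting 17 propositions:
P1->P2, P2->P3, ..., P16->P17
Steps needed = (number of implications) - 1 = 16 - 1 = 15

15


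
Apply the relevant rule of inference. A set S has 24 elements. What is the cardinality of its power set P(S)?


The power set of a set with n elements has 2^n elements.
|P(S)| = 2^24 = 16777216

16777216


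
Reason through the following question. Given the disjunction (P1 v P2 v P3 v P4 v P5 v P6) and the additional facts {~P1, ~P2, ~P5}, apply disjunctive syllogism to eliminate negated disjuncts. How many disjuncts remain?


Original disjuncts (6): P1, P2, P3, P4, P5, P6
Negated (eliminate): ~P1, ~P2, ~P5
Remaining disjuncts: P3, P4, P6
Count = 6 - 3 = 3

3


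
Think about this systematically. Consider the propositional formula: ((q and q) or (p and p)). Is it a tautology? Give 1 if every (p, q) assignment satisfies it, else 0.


Check all 4 assignments:
p=0, q=0: 0
p=0, q=1: 1
p=1, q=0: 1
p=1, q=1: 1
Satisfying count = 3/4.
Tautology iff count = 4: no.

0


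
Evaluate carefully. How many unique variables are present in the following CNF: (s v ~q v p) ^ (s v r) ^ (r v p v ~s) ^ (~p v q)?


Identify each variable that appears in the formula.
Variables found: p, q, r, s
Count = 4

4


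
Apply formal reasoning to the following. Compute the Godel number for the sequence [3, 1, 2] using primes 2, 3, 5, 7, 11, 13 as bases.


Encode each element as an exponent of the corresponding prime:
  2^3 = 8
  3^1 = 3
  5^2 = 25
Product = 8 * 3 * 25 = 600

600


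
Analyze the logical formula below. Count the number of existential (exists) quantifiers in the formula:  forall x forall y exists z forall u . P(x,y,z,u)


Quantifier prefix: forall x forall y exists z forall u
Mark each quantifier type:
  U U E U
Universal count = 3, Existential count = 1
Asked for existential (exists) quantifiers: 1

1
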